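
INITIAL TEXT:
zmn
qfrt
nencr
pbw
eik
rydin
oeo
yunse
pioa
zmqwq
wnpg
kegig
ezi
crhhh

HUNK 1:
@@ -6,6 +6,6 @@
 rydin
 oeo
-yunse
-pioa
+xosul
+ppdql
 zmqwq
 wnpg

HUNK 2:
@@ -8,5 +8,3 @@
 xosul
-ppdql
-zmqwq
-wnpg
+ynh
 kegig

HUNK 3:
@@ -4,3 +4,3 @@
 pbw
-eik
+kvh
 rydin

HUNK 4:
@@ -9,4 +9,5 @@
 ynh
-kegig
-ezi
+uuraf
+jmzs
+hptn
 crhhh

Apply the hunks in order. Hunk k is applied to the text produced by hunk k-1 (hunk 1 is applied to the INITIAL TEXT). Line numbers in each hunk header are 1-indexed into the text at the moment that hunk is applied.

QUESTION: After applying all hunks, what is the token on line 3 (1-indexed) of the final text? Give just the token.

Answer: nencr

Derivation:
Hunk 1: at line 6 remove [yunse,pioa] add [xosul,ppdql] -> 14 lines: zmn qfrt nencr pbw eik rydin oeo xosul ppdql zmqwq wnpg kegig ezi crhhh
Hunk 2: at line 8 remove [ppdql,zmqwq,wnpg] add [ynh] -> 12 lines: zmn qfrt nencr pbw eik rydin oeo xosul ynh kegig ezi crhhh
Hunk 3: at line 4 remove [eik] add [kvh] -> 12 lines: zmn qfrt nencr pbw kvh rydin oeo xosul ynh kegig ezi crhhh
Hunk 4: at line 9 remove [kegig,ezi] add [uuraf,jmzs,hptn] -> 13 lines: zmn qfrt nencr pbw kvh rydin oeo xosul ynh uuraf jmzs hptn crhhh
Final line 3: nencr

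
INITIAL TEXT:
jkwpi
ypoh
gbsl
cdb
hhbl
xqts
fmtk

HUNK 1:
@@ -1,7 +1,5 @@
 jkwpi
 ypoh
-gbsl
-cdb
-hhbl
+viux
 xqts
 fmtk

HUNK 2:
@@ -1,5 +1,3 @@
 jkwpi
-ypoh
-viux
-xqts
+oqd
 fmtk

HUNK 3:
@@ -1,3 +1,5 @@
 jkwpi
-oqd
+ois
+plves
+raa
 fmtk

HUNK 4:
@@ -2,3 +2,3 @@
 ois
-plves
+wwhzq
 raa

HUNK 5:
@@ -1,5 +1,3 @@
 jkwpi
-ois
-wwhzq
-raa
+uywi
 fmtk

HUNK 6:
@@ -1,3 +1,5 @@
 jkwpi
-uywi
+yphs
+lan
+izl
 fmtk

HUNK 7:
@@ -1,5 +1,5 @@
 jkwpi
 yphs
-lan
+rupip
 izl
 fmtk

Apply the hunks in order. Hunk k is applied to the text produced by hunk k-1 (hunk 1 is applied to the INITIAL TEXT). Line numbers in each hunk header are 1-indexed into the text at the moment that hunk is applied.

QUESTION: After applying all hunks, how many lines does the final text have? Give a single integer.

Answer: 5

Derivation:
Hunk 1: at line 1 remove [gbsl,cdb,hhbl] add [viux] -> 5 lines: jkwpi ypoh viux xqts fmtk
Hunk 2: at line 1 remove [ypoh,viux,xqts] add [oqd] -> 3 lines: jkwpi oqd fmtk
Hunk 3: at line 1 remove [oqd] add [ois,plves,raa] -> 5 lines: jkwpi ois plves raa fmtk
Hunk 4: at line 2 remove [plves] add [wwhzq] -> 5 lines: jkwpi ois wwhzq raa fmtk
Hunk 5: at line 1 remove [ois,wwhzq,raa] add [uywi] -> 3 lines: jkwpi uywi fmtk
Hunk 6: at line 1 remove [uywi] add [yphs,lan,izl] -> 5 lines: jkwpi yphs lan izl fmtk
Hunk 7: at line 1 remove [lan] add [rupip] -> 5 lines: jkwpi yphs rupip izl fmtk
Final line count: 5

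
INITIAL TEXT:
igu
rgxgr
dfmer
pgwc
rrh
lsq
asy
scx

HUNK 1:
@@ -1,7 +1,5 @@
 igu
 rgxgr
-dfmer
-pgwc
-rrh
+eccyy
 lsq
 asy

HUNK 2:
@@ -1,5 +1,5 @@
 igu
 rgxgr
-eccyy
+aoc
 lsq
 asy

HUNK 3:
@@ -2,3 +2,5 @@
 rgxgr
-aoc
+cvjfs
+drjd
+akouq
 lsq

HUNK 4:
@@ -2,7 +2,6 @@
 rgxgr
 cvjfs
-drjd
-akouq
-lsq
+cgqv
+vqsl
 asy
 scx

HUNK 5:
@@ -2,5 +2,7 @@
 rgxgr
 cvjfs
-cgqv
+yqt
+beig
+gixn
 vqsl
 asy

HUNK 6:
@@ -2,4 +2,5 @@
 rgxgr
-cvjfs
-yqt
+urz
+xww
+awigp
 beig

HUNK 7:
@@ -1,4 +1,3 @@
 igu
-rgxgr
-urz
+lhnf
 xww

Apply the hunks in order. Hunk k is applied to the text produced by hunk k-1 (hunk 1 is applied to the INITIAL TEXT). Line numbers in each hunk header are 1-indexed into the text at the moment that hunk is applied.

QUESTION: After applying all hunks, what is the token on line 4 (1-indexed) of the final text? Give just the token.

Hunk 1: at line 1 remove [dfmer,pgwc,rrh] add [eccyy] -> 6 lines: igu rgxgr eccyy lsq asy scx
Hunk 2: at line 1 remove [eccyy] add [aoc] -> 6 lines: igu rgxgr aoc lsq asy scx
Hunk 3: at line 2 remove [aoc] add [cvjfs,drjd,akouq] -> 8 lines: igu rgxgr cvjfs drjd akouq lsq asy scx
Hunk 4: at line 2 remove [drjd,akouq,lsq] add [cgqv,vqsl] -> 7 lines: igu rgxgr cvjfs cgqv vqsl asy scx
Hunk 5: at line 2 remove [cgqv] add [yqt,beig,gixn] -> 9 lines: igu rgxgr cvjfs yqt beig gixn vqsl asy scx
Hunk 6: at line 2 remove [cvjfs,yqt] add [urz,xww,awigp] -> 10 lines: igu rgxgr urz xww awigp beig gixn vqsl asy scx
Hunk 7: at line 1 remove [rgxgr,urz] add [lhnf] -> 9 lines: igu lhnf xww awigp beig gixn vqsl asy scx
Final line 4: awigp

Answer: awigp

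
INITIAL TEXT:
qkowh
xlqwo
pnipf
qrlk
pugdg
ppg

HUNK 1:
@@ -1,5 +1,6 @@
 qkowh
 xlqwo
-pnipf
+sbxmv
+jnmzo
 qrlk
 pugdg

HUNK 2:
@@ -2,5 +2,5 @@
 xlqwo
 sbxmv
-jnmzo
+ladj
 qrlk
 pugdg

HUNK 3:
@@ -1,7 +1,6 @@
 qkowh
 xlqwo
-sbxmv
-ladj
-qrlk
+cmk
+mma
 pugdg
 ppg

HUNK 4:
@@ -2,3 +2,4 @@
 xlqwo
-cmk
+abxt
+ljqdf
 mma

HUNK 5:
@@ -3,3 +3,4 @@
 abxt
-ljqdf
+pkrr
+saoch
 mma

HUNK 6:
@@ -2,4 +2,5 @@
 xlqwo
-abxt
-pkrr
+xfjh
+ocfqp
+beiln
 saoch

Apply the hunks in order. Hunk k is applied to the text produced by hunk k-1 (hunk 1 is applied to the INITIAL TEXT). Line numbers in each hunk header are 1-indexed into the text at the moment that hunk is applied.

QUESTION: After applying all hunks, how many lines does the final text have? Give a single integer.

Hunk 1: at line 1 remove [pnipf] add [sbxmv,jnmzo] -> 7 lines: qkowh xlqwo sbxmv jnmzo qrlk pugdg ppg
Hunk 2: at line 2 remove [jnmzo] add [ladj] -> 7 lines: qkowh xlqwo sbxmv ladj qrlk pugdg ppg
Hunk 3: at line 1 remove [sbxmv,ladj,qrlk] add [cmk,mma] -> 6 lines: qkowh xlqwo cmk mma pugdg ppg
Hunk 4: at line 2 remove [cmk] add [abxt,ljqdf] -> 7 lines: qkowh xlqwo abxt ljqdf mma pugdg ppg
Hunk 5: at line 3 remove [ljqdf] add [pkrr,saoch] -> 8 lines: qkowh xlqwo abxt pkrr saoch mma pugdg ppg
Hunk 6: at line 2 remove [abxt,pkrr] add [xfjh,ocfqp,beiln] -> 9 lines: qkowh xlqwo xfjh ocfqp beiln saoch mma pugdg ppg
Final line count: 9

Answer: 9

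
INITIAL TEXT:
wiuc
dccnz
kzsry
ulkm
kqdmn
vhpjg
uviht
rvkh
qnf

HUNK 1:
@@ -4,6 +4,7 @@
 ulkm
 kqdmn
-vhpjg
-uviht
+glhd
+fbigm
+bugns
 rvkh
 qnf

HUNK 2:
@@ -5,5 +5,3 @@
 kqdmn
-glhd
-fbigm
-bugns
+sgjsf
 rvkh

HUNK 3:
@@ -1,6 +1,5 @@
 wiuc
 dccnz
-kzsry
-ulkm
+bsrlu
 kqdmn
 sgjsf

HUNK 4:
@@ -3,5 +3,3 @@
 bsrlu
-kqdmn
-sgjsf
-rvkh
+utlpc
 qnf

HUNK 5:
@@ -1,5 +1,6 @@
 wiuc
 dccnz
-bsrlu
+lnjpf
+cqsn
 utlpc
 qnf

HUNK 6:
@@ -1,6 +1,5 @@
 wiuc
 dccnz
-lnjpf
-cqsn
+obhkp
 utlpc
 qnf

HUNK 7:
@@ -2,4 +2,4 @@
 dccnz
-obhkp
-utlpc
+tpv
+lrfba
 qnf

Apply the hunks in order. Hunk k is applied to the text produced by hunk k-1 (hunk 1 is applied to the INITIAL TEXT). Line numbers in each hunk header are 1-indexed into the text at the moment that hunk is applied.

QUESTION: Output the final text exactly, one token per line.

Answer: wiuc
dccnz
tpv
lrfba
qnf

Derivation:
Hunk 1: at line 4 remove [vhpjg,uviht] add [glhd,fbigm,bugns] -> 10 lines: wiuc dccnz kzsry ulkm kqdmn glhd fbigm bugns rvkh qnf
Hunk 2: at line 5 remove [glhd,fbigm,bugns] add [sgjsf] -> 8 lines: wiuc dccnz kzsry ulkm kqdmn sgjsf rvkh qnf
Hunk 3: at line 1 remove [kzsry,ulkm] add [bsrlu] -> 7 lines: wiuc dccnz bsrlu kqdmn sgjsf rvkh qnf
Hunk 4: at line 3 remove [kqdmn,sgjsf,rvkh] add [utlpc] -> 5 lines: wiuc dccnz bsrlu utlpc qnf
Hunk 5: at line 1 remove [bsrlu] add [lnjpf,cqsn] -> 6 lines: wiuc dccnz lnjpf cqsn utlpc qnf
Hunk 6: at line 1 remove [lnjpf,cqsn] add [obhkp] -> 5 lines: wiuc dccnz obhkp utlpc qnf
Hunk 7: at line 2 remove [obhkp,utlpc] add [tpv,lrfba] -> 5 lines: wiuc dccnz tpv lrfba qnf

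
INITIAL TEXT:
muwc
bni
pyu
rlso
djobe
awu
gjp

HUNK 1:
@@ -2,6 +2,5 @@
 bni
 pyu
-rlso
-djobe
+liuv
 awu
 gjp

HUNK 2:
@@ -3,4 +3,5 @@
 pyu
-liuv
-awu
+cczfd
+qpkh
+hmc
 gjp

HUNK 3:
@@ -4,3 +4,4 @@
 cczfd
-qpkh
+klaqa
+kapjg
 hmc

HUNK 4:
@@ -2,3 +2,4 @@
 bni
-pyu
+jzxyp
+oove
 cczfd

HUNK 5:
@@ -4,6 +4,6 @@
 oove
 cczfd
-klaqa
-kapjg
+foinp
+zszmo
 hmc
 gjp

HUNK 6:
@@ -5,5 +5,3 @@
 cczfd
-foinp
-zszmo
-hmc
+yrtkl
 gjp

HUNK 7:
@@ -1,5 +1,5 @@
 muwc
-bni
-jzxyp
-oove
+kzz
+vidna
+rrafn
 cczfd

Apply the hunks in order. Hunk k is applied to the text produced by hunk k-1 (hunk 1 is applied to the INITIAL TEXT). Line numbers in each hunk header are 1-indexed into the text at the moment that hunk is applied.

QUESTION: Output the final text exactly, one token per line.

Answer: muwc
kzz
vidna
rrafn
cczfd
yrtkl
gjp

Derivation:
Hunk 1: at line 2 remove [rlso,djobe] add [liuv] -> 6 lines: muwc bni pyu liuv awu gjp
Hunk 2: at line 3 remove [liuv,awu] add [cczfd,qpkh,hmc] -> 7 lines: muwc bni pyu cczfd qpkh hmc gjp
Hunk 3: at line 4 remove [qpkh] add [klaqa,kapjg] -> 8 lines: muwc bni pyu cczfd klaqa kapjg hmc gjp
Hunk 4: at line 2 remove [pyu] add [jzxyp,oove] -> 9 lines: muwc bni jzxyp oove cczfd klaqa kapjg hmc gjp
Hunk 5: at line 4 remove [klaqa,kapjg] add [foinp,zszmo] -> 9 lines: muwc bni jzxyp oove cczfd foinp zszmo hmc gjp
Hunk 6: at line 5 remove [foinp,zszmo,hmc] add [yrtkl] -> 7 lines: muwc bni jzxyp oove cczfd yrtkl gjp
Hunk 7: at line 1 remove [bni,jzxyp,oove] add [kzz,vidna,rrafn] -> 7 lines: muwc kzz vidna rrafn cczfd yrtkl gjp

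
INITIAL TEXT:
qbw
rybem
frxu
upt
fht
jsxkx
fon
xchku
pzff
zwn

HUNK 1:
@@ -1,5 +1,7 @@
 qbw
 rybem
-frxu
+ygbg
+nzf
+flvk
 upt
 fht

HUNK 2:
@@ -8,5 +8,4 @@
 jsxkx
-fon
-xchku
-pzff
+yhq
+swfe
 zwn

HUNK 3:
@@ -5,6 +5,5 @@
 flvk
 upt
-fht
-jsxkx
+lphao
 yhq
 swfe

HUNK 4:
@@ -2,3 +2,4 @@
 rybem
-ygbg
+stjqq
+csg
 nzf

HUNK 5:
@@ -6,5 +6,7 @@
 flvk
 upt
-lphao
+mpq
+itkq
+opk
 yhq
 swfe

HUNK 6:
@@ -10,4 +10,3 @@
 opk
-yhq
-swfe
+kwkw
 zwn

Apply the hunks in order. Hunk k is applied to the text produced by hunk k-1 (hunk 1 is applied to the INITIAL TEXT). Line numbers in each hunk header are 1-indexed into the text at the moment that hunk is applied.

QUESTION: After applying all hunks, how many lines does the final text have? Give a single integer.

Hunk 1: at line 1 remove [frxu] add [ygbg,nzf,flvk] -> 12 lines: qbw rybem ygbg nzf flvk upt fht jsxkx fon xchku pzff zwn
Hunk 2: at line 8 remove [fon,xchku,pzff] add [yhq,swfe] -> 11 lines: qbw rybem ygbg nzf flvk upt fht jsxkx yhq swfe zwn
Hunk 3: at line 5 remove [fht,jsxkx] add [lphao] -> 10 lines: qbw rybem ygbg nzf flvk upt lphao yhq swfe zwn
Hunk 4: at line 2 remove [ygbg] add [stjqq,csg] -> 11 lines: qbw rybem stjqq csg nzf flvk upt lphao yhq swfe zwn
Hunk 5: at line 6 remove [lphao] add [mpq,itkq,opk] -> 13 lines: qbw rybem stjqq csg nzf flvk upt mpq itkq opk yhq swfe zwn
Hunk 6: at line 10 remove [yhq,swfe] add [kwkw] -> 12 lines: qbw rybem stjqq csg nzf flvk upt mpq itkq opk kwkw zwn
Final line count: 12

Answer: 12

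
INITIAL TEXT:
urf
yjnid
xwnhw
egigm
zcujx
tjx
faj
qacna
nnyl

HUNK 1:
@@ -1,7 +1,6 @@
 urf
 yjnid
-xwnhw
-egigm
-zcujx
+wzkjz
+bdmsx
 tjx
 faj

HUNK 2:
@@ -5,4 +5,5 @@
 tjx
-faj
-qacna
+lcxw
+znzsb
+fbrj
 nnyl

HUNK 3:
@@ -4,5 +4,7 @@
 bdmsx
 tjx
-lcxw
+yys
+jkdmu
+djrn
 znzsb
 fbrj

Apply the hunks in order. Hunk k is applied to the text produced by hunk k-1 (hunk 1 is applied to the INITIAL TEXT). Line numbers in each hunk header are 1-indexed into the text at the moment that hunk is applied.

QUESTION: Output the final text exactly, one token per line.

Hunk 1: at line 1 remove [xwnhw,egigm,zcujx] add [wzkjz,bdmsx] -> 8 lines: urf yjnid wzkjz bdmsx tjx faj qacna nnyl
Hunk 2: at line 5 remove [faj,qacna] add [lcxw,znzsb,fbrj] -> 9 lines: urf yjnid wzkjz bdmsx tjx lcxw znzsb fbrj nnyl
Hunk 3: at line 4 remove [lcxw] add [yys,jkdmu,djrn] -> 11 lines: urf yjnid wzkjz bdmsx tjx yys jkdmu djrn znzsb fbrj nnyl

Answer: urf
yjnid
wzkjz
bdmsx
tjx
yys
jkdmu
djrn
znzsb
fbrj
nnyl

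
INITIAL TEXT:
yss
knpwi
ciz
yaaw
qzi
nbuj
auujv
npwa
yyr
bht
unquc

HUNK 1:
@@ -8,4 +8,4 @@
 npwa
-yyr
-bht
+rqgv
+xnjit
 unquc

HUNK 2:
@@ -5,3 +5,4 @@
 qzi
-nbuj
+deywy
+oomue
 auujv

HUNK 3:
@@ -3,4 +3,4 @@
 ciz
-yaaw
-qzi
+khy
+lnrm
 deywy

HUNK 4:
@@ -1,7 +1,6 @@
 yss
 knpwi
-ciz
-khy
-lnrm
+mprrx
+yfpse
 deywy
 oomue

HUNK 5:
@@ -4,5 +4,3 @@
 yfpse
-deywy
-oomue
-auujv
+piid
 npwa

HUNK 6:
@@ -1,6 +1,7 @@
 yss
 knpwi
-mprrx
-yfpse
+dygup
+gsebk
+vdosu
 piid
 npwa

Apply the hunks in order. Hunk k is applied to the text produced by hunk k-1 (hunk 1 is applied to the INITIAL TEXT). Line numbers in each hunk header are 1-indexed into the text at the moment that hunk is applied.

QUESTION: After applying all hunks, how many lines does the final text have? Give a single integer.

Answer: 10

Derivation:
Hunk 1: at line 8 remove [yyr,bht] add [rqgv,xnjit] -> 11 lines: yss knpwi ciz yaaw qzi nbuj auujv npwa rqgv xnjit unquc
Hunk 2: at line 5 remove [nbuj] add [deywy,oomue] -> 12 lines: yss knpwi ciz yaaw qzi deywy oomue auujv npwa rqgv xnjit unquc
Hunk 3: at line 3 remove [yaaw,qzi] add [khy,lnrm] -> 12 lines: yss knpwi ciz khy lnrm deywy oomue auujv npwa rqgv xnjit unquc
Hunk 4: at line 1 remove [ciz,khy,lnrm] add [mprrx,yfpse] -> 11 lines: yss knpwi mprrx yfpse deywy oomue auujv npwa rqgv xnjit unquc
Hunk 5: at line 4 remove [deywy,oomue,auujv] add [piid] -> 9 lines: yss knpwi mprrx yfpse piid npwa rqgv xnjit unquc
Hunk 6: at line 1 remove [mprrx,yfpse] add [dygup,gsebk,vdosu] -> 10 lines: yss knpwi dygup gsebk vdosu piid npwa rqgv xnjit unquc
Final line count: 10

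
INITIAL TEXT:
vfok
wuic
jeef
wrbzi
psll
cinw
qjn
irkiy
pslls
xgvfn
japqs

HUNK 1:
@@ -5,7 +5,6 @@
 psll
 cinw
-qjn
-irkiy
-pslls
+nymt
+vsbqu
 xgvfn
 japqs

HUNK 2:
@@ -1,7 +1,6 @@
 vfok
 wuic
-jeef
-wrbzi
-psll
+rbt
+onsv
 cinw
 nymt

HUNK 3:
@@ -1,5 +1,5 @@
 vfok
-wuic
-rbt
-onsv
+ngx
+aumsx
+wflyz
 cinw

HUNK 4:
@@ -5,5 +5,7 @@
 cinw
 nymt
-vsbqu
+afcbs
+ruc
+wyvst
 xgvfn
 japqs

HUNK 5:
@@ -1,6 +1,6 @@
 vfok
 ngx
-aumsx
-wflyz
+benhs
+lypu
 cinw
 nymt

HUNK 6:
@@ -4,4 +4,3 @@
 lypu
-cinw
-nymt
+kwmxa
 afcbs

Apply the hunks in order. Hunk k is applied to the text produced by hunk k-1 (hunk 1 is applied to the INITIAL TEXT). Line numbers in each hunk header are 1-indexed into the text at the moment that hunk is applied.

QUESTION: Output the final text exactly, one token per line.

Hunk 1: at line 5 remove [qjn,irkiy,pslls] add [nymt,vsbqu] -> 10 lines: vfok wuic jeef wrbzi psll cinw nymt vsbqu xgvfn japqs
Hunk 2: at line 1 remove [jeef,wrbzi,psll] add [rbt,onsv] -> 9 lines: vfok wuic rbt onsv cinw nymt vsbqu xgvfn japqs
Hunk 3: at line 1 remove [wuic,rbt,onsv] add [ngx,aumsx,wflyz] -> 9 lines: vfok ngx aumsx wflyz cinw nymt vsbqu xgvfn japqs
Hunk 4: at line 5 remove [vsbqu] add [afcbs,ruc,wyvst] -> 11 lines: vfok ngx aumsx wflyz cinw nymt afcbs ruc wyvst xgvfn japqs
Hunk 5: at line 1 remove [aumsx,wflyz] add [benhs,lypu] -> 11 lines: vfok ngx benhs lypu cinw nymt afcbs ruc wyvst xgvfn japqs
Hunk 6: at line 4 remove [cinw,nymt] add [kwmxa] -> 10 lines: vfok ngx benhs lypu kwmxa afcbs ruc wyvst xgvfn japqs

Answer: vfok
ngx
benhs
lypu
kwmxa
afcbs
ruc
wyvst
xgvfn
japqs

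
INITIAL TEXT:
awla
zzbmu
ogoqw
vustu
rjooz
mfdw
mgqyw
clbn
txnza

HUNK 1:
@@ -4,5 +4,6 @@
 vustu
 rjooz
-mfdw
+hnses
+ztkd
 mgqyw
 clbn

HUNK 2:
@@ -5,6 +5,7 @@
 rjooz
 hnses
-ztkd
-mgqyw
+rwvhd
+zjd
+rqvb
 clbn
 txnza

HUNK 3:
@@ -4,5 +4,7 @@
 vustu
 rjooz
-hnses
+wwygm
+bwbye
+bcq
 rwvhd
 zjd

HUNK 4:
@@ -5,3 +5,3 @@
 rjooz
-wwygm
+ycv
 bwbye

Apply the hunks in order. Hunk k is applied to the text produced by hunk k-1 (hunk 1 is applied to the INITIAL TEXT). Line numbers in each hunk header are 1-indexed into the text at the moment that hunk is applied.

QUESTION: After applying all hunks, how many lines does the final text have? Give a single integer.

Hunk 1: at line 4 remove [mfdw] add [hnses,ztkd] -> 10 lines: awla zzbmu ogoqw vustu rjooz hnses ztkd mgqyw clbn txnza
Hunk 2: at line 5 remove [ztkd,mgqyw] add [rwvhd,zjd,rqvb] -> 11 lines: awla zzbmu ogoqw vustu rjooz hnses rwvhd zjd rqvb clbn txnza
Hunk 3: at line 4 remove [hnses] add [wwygm,bwbye,bcq] -> 13 lines: awla zzbmu ogoqw vustu rjooz wwygm bwbye bcq rwvhd zjd rqvb clbn txnza
Hunk 4: at line 5 remove [wwygm] add [ycv] -> 13 lines: awla zzbmu ogoqw vustu rjooz ycv bwbye bcq rwvhd zjd rqvb clbn txnza
Final line count: 13

Answer: 13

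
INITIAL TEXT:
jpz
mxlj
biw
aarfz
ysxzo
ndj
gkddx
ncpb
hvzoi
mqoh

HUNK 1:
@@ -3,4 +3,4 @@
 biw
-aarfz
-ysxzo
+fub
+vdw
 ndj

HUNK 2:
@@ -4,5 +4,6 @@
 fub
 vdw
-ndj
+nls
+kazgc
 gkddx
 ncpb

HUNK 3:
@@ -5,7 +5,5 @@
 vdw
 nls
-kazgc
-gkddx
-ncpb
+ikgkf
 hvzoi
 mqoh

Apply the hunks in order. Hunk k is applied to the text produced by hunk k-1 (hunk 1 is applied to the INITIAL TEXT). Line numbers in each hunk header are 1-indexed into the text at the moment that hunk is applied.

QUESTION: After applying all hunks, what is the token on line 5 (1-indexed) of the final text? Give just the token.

Answer: vdw

Derivation:
Hunk 1: at line 3 remove [aarfz,ysxzo] add [fub,vdw] -> 10 lines: jpz mxlj biw fub vdw ndj gkddx ncpb hvzoi mqoh
Hunk 2: at line 4 remove [ndj] add [nls,kazgc] -> 11 lines: jpz mxlj biw fub vdw nls kazgc gkddx ncpb hvzoi mqoh
Hunk 3: at line 5 remove [kazgc,gkddx,ncpb] add [ikgkf] -> 9 lines: jpz mxlj biw fub vdw nls ikgkf hvzoi mqoh
Final line 5: vdw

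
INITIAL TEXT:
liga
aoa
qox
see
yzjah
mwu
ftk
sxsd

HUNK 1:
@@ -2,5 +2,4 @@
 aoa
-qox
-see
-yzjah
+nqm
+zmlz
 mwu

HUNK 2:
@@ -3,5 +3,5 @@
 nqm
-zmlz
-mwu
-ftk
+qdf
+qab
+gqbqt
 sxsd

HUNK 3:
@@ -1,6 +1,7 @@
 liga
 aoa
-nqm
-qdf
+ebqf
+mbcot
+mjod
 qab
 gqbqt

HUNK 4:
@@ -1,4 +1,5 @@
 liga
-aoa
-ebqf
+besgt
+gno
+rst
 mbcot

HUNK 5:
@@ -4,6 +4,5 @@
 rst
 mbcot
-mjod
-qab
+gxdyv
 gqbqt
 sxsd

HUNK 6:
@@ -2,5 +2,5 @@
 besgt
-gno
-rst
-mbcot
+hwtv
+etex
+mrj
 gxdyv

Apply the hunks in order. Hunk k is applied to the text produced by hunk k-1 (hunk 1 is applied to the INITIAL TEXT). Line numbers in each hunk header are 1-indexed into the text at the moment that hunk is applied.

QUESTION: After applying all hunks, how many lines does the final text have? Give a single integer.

Hunk 1: at line 2 remove [qox,see,yzjah] add [nqm,zmlz] -> 7 lines: liga aoa nqm zmlz mwu ftk sxsd
Hunk 2: at line 3 remove [zmlz,mwu,ftk] add [qdf,qab,gqbqt] -> 7 lines: liga aoa nqm qdf qab gqbqt sxsd
Hunk 3: at line 1 remove [nqm,qdf] add [ebqf,mbcot,mjod] -> 8 lines: liga aoa ebqf mbcot mjod qab gqbqt sxsd
Hunk 4: at line 1 remove [aoa,ebqf] add [besgt,gno,rst] -> 9 lines: liga besgt gno rst mbcot mjod qab gqbqt sxsd
Hunk 5: at line 4 remove [mjod,qab] add [gxdyv] -> 8 lines: liga besgt gno rst mbcot gxdyv gqbqt sxsd
Hunk 6: at line 2 remove [gno,rst,mbcot] add [hwtv,etex,mrj] -> 8 lines: liga besgt hwtv etex mrj gxdyv gqbqt sxsd
Final line count: 8

Answer: 8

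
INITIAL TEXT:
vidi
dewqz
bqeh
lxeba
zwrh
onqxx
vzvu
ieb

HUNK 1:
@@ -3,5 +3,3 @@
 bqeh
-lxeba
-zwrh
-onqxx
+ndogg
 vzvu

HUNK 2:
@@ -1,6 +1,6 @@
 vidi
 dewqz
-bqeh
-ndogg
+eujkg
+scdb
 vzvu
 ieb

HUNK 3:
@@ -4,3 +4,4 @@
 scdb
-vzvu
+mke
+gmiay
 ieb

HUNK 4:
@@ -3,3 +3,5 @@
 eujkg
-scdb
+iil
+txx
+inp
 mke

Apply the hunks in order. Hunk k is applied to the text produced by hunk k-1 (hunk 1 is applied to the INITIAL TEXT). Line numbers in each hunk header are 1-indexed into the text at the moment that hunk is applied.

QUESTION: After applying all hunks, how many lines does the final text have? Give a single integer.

Answer: 9

Derivation:
Hunk 1: at line 3 remove [lxeba,zwrh,onqxx] add [ndogg] -> 6 lines: vidi dewqz bqeh ndogg vzvu ieb
Hunk 2: at line 1 remove [bqeh,ndogg] add [eujkg,scdb] -> 6 lines: vidi dewqz eujkg scdb vzvu ieb
Hunk 3: at line 4 remove [vzvu] add [mke,gmiay] -> 7 lines: vidi dewqz eujkg scdb mke gmiay ieb
Hunk 4: at line 3 remove [scdb] add [iil,txx,inp] -> 9 lines: vidi dewqz eujkg iil txx inp mke gmiay ieb
Final line count: 9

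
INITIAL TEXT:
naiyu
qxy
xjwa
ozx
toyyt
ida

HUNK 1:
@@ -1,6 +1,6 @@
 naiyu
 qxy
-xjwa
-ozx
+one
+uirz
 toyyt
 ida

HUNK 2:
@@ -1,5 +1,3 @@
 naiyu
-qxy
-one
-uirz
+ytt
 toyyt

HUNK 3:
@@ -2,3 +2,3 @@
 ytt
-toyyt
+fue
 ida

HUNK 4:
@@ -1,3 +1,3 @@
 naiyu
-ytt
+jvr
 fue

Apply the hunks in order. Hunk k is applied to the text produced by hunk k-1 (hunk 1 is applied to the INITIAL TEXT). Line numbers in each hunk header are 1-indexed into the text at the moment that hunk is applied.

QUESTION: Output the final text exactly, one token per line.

Answer: naiyu
jvr
fue
ida

Derivation:
Hunk 1: at line 1 remove [xjwa,ozx] add [one,uirz] -> 6 lines: naiyu qxy one uirz toyyt ida
Hunk 2: at line 1 remove [qxy,one,uirz] add [ytt] -> 4 lines: naiyu ytt toyyt ida
Hunk 3: at line 2 remove [toyyt] add [fue] -> 4 lines: naiyu ytt fue ida
Hunk 4: at line 1 remove [ytt] add [jvr] -> 4 lines: naiyu jvr fue ida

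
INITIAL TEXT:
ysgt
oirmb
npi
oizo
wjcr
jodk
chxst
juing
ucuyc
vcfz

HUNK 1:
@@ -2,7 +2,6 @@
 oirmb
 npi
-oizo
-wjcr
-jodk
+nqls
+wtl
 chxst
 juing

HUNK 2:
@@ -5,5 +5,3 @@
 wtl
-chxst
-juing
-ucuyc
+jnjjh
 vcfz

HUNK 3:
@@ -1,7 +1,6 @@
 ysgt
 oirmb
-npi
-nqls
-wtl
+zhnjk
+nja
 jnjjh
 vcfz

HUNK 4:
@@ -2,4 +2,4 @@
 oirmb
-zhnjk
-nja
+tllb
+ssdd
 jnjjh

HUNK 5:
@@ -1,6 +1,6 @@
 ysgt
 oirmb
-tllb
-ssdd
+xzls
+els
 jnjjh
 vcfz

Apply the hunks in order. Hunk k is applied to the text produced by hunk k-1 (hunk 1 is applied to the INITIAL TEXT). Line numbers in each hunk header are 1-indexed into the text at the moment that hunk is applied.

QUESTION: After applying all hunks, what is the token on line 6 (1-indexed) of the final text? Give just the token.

Answer: vcfz

Derivation:
Hunk 1: at line 2 remove [oizo,wjcr,jodk] add [nqls,wtl] -> 9 lines: ysgt oirmb npi nqls wtl chxst juing ucuyc vcfz
Hunk 2: at line 5 remove [chxst,juing,ucuyc] add [jnjjh] -> 7 lines: ysgt oirmb npi nqls wtl jnjjh vcfz
Hunk 3: at line 1 remove [npi,nqls,wtl] add [zhnjk,nja] -> 6 lines: ysgt oirmb zhnjk nja jnjjh vcfz
Hunk 4: at line 2 remove [zhnjk,nja] add [tllb,ssdd] -> 6 lines: ysgt oirmb tllb ssdd jnjjh vcfz
Hunk 5: at line 1 remove [tllb,ssdd] add [xzls,els] -> 6 lines: ysgt oirmb xzls els jnjjh vcfz
Final line 6: vcfz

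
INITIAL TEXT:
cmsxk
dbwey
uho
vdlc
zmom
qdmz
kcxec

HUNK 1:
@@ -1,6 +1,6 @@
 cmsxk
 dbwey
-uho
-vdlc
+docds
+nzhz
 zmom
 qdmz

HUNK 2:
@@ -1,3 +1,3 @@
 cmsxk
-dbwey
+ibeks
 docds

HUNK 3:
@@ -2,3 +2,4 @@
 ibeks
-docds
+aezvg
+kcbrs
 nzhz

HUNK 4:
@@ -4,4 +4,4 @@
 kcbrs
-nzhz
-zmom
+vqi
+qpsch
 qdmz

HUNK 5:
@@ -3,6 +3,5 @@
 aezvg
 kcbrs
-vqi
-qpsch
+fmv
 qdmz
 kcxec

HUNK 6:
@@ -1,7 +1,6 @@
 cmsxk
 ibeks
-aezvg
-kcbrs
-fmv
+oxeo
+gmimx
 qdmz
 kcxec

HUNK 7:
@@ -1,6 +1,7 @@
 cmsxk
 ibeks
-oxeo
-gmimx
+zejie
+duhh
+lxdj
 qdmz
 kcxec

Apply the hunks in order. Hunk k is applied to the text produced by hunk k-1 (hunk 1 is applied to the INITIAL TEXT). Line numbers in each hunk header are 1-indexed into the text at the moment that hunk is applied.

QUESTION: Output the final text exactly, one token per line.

Answer: cmsxk
ibeks
zejie
duhh
lxdj
qdmz
kcxec

Derivation:
Hunk 1: at line 1 remove [uho,vdlc] add [docds,nzhz] -> 7 lines: cmsxk dbwey docds nzhz zmom qdmz kcxec
Hunk 2: at line 1 remove [dbwey] add [ibeks] -> 7 lines: cmsxk ibeks docds nzhz zmom qdmz kcxec
Hunk 3: at line 2 remove [docds] add [aezvg,kcbrs] -> 8 lines: cmsxk ibeks aezvg kcbrs nzhz zmom qdmz kcxec
Hunk 4: at line 4 remove [nzhz,zmom] add [vqi,qpsch] -> 8 lines: cmsxk ibeks aezvg kcbrs vqi qpsch qdmz kcxec
Hunk 5: at line 3 remove [vqi,qpsch] add [fmv] -> 7 lines: cmsxk ibeks aezvg kcbrs fmv qdmz kcxec
Hunk 6: at line 1 remove [aezvg,kcbrs,fmv] add [oxeo,gmimx] -> 6 lines: cmsxk ibeks oxeo gmimx qdmz kcxec
Hunk 7: at line 1 remove [oxeo,gmimx] add [zejie,duhh,lxdj] -> 7 lines: cmsxk ibeks zejie duhh lxdj qdmz kcxec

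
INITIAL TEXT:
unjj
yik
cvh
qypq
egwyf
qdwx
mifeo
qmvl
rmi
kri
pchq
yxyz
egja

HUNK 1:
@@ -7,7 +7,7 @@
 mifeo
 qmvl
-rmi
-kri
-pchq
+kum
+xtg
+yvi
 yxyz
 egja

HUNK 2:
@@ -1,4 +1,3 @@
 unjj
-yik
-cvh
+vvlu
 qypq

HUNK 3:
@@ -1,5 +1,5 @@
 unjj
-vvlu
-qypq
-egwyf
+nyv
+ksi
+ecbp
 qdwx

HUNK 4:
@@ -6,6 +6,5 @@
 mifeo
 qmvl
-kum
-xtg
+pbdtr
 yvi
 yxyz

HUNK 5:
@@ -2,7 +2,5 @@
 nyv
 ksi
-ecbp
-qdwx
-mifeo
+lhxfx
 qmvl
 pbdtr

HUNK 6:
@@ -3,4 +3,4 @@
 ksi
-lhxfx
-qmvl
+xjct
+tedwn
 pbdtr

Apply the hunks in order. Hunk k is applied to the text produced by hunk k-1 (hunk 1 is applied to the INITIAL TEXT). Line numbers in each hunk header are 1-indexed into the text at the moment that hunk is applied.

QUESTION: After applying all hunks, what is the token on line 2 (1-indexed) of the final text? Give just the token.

Hunk 1: at line 7 remove [rmi,kri,pchq] add [kum,xtg,yvi] -> 13 lines: unjj yik cvh qypq egwyf qdwx mifeo qmvl kum xtg yvi yxyz egja
Hunk 2: at line 1 remove [yik,cvh] add [vvlu] -> 12 lines: unjj vvlu qypq egwyf qdwx mifeo qmvl kum xtg yvi yxyz egja
Hunk 3: at line 1 remove [vvlu,qypq,egwyf] add [nyv,ksi,ecbp] -> 12 lines: unjj nyv ksi ecbp qdwx mifeo qmvl kum xtg yvi yxyz egja
Hunk 4: at line 6 remove [kum,xtg] add [pbdtr] -> 11 lines: unjj nyv ksi ecbp qdwx mifeo qmvl pbdtr yvi yxyz egja
Hunk 5: at line 2 remove [ecbp,qdwx,mifeo] add [lhxfx] -> 9 lines: unjj nyv ksi lhxfx qmvl pbdtr yvi yxyz egja
Hunk 6: at line 3 remove [lhxfx,qmvl] add [xjct,tedwn] -> 9 lines: unjj nyv ksi xjct tedwn pbdtr yvi yxyz egja
Final line 2: nyv

Answer: nyv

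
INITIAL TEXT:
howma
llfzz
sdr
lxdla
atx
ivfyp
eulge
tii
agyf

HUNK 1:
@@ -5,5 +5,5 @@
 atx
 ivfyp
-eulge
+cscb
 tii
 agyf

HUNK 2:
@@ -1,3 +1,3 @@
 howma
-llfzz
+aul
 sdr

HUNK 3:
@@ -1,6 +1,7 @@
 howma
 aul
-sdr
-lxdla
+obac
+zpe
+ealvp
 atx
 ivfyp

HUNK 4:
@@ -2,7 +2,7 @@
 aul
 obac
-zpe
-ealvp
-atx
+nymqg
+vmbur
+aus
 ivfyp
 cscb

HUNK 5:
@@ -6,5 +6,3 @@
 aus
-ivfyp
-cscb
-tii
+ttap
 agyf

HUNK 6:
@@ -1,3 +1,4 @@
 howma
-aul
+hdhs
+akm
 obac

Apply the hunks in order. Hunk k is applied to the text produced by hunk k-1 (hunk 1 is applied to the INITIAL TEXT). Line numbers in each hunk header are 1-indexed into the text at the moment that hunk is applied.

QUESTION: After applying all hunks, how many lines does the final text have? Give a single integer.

Answer: 9

Derivation:
Hunk 1: at line 5 remove [eulge] add [cscb] -> 9 lines: howma llfzz sdr lxdla atx ivfyp cscb tii agyf
Hunk 2: at line 1 remove [llfzz] add [aul] -> 9 lines: howma aul sdr lxdla atx ivfyp cscb tii agyf
Hunk 3: at line 1 remove [sdr,lxdla] add [obac,zpe,ealvp] -> 10 lines: howma aul obac zpe ealvp atx ivfyp cscb tii agyf
Hunk 4: at line 2 remove [zpe,ealvp,atx] add [nymqg,vmbur,aus] -> 10 lines: howma aul obac nymqg vmbur aus ivfyp cscb tii agyf
Hunk 5: at line 6 remove [ivfyp,cscb,tii] add [ttap] -> 8 lines: howma aul obac nymqg vmbur aus ttap agyf
Hunk 6: at line 1 remove [aul] add [hdhs,akm] -> 9 lines: howma hdhs akm obac nymqg vmbur aus ttap agyf
Final line count: 9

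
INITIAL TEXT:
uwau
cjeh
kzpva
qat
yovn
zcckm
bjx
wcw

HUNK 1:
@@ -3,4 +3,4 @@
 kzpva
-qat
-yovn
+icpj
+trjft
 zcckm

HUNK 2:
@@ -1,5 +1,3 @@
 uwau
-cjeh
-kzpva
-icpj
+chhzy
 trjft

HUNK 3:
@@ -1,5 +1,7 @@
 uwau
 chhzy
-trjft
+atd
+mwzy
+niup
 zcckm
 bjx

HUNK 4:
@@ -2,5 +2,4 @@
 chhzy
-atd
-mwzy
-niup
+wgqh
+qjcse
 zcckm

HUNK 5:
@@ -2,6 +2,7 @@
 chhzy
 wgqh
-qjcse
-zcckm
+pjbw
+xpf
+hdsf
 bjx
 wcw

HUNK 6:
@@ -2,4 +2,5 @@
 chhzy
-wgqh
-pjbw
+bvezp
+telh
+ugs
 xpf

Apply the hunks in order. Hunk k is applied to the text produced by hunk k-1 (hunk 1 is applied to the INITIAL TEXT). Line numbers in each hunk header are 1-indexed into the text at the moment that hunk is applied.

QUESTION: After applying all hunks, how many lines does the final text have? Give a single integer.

Hunk 1: at line 3 remove [qat,yovn] add [icpj,trjft] -> 8 lines: uwau cjeh kzpva icpj trjft zcckm bjx wcw
Hunk 2: at line 1 remove [cjeh,kzpva,icpj] add [chhzy] -> 6 lines: uwau chhzy trjft zcckm bjx wcw
Hunk 3: at line 1 remove [trjft] add [atd,mwzy,niup] -> 8 lines: uwau chhzy atd mwzy niup zcckm bjx wcw
Hunk 4: at line 2 remove [atd,mwzy,niup] add [wgqh,qjcse] -> 7 lines: uwau chhzy wgqh qjcse zcckm bjx wcw
Hunk 5: at line 2 remove [qjcse,zcckm] add [pjbw,xpf,hdsf] -> 8 lines: uwau chhzy wgqh pjbw xpf hdsf bjx wcw
Hunk 6: at line 2 remove [wgqh,pjbw] add [bvezp,telh,ugs] -> 9 lines: uwau chhzy bvezp telh ugs xpf hdsf bjx wcw
Final line count: 9

Answer: 9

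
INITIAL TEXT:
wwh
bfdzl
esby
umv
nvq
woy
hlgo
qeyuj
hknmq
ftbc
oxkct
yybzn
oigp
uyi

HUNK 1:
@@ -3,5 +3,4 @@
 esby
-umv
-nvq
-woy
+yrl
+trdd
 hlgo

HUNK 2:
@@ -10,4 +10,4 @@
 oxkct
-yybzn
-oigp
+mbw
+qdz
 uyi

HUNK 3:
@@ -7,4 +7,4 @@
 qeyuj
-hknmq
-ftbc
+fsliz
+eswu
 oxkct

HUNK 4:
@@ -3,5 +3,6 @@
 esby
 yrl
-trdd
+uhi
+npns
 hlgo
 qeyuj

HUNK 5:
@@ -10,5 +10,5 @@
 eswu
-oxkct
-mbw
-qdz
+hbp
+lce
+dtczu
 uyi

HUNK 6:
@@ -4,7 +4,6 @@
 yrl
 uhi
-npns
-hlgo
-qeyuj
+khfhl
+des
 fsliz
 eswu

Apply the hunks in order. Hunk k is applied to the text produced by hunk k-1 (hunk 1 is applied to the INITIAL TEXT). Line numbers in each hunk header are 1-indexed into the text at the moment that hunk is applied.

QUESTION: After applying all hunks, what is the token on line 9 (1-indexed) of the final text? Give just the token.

Hunk 1: at line 3 remove [umv,nvq,woy] add [yrl,trdd] -> 13 lines: wwh bfdzl esby yrl trdd hlgo qeyuj hknmq ftbc oxkct yybzn oigp uyi
Hunk 2: at line 10 remove [yybzn,oigp] add [mbw,qdz] -> 13 lines: wwh bfdzl esby yrl trdd hlgo qeyuj hknmq ftbc oxkct mbw qdz uyi
Hunk 3: at line 7 remove [hknmq,ftbc] add [fsliz,eswu] -> 13 lines: wwh bfdzl esby yrl trdd hlgo qeyuj fsliz eswu oxkct mbw qdz uyi
Hunk 4: at line 3 remove [trdd] add [uhi,npns] -> 14 lines: wwh bfdzl esby yrl uhi npns hlgo qeyuj fsliz eswu oxkct mbw qdz uyi
Hunk 5: at line 10 remove [oxkct,mbw,qdz] add [hbp,lce,dtczu] -> 14 lines: wwh bfdzl esby yrl uhi npns hlgo qeyuj fsliz eswu hbp lce dtczu uyi
Hunk 6: at line 4 remove [npns,hlgo,qeyuj] add [khfhl,des] -> 13 lines: wwh bfdzl esby yrl uhi khfhl des fsliz eswu hbp lce dtczu uyi
Final line 9: eswu

Answer: eswu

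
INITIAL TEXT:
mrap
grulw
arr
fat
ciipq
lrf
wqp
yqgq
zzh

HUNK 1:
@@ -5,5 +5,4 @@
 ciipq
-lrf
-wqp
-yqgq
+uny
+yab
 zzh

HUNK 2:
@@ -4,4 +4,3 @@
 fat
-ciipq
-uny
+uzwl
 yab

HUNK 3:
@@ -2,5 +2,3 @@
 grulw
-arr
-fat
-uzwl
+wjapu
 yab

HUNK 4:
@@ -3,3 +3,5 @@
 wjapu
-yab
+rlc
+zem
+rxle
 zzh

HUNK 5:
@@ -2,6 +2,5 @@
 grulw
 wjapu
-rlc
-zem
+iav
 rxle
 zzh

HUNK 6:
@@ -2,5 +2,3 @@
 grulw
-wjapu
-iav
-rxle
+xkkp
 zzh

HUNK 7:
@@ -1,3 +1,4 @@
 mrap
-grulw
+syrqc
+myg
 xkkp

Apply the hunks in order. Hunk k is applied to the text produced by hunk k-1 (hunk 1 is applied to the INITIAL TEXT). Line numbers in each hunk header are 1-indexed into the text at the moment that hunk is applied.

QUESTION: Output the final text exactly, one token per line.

Answer: mrap
syrqc
myg
xkkp
zzh

Derivation:
Hunk 1: at line 5 remove [lrf,wqp,yqgq] add [uny,yab] -> 8 lines: mrap grulw arr fat ciipq uny yab zzh
Hunk 2: at line 4 remove [ciipq,uny] add [uzwl] -> 7 lines: mrap grulw arr fat uzwl yab zzh
Hunk 3: at line 2 remove [arr,fat,uzwl] add [wjapu] -> 5 lines: mrap grulw wjapu yab zzh
Hunk 4: at line 3 remove [yab] add [rlc,zem,rxle] -> 7 lines: mrap grulw wjapu rlc zem rxle zzh
Hunk 5: at line 2 remove [rlc,zem] add [iav] -> 6 lines: mrap grulw wjapu iav rxle zzh
Hunk 6: at line 2 remove [wjapu,iav,rxle] add [xkkp] -> 4 lines: mrap grulw xkkp zzh
Hunk 7: at line 1 remove [grulw] add [syrqc,myg] -> 5 lines: mrap syrqc myg xkkp zzh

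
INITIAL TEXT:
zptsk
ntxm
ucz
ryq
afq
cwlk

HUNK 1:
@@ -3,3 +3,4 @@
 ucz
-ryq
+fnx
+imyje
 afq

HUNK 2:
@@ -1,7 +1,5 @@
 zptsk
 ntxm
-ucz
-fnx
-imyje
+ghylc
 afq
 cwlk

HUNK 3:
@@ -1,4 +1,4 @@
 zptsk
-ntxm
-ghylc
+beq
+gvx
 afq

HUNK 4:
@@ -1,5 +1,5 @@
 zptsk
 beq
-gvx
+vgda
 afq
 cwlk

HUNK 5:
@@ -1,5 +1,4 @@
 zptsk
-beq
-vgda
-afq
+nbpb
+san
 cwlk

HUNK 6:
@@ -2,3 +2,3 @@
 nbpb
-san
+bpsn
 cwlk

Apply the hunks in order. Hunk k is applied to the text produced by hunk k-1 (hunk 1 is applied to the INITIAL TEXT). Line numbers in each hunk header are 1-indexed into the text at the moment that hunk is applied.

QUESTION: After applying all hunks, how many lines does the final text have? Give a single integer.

Hunk 1: at line 3 remove [ryq] add [fnx,imyje] -> 7 lines: zptsk ntxm ucz fnx imyje afq cwlk
Hunk 2: at line 1 remove [ucz,fnx,imyje] add [ghylc] -> 5 lines: zptsk ntxm ghylc afq cwlk
Hunk 3: at line 1 remove [ntxm,ghylc] add [beq,gvx] -> 5 lines: zptsk beq gvx afq cwlk
Hunk 4: at line 1 remove [gvx] add [vgda] -> 5 lines: zptsk beq vgda afq cwlk
Hunk 5: at line 1 remove [beq,vgda,afq] add [nbpb,san] -> 4 lines: zptsk nbpb san cwlk
Hunk 6: at line 2 remove [san] add [bpsn] -> 4 lines: zptsk nbpb bpsn cwlk
Final line count: 4

Answer: 4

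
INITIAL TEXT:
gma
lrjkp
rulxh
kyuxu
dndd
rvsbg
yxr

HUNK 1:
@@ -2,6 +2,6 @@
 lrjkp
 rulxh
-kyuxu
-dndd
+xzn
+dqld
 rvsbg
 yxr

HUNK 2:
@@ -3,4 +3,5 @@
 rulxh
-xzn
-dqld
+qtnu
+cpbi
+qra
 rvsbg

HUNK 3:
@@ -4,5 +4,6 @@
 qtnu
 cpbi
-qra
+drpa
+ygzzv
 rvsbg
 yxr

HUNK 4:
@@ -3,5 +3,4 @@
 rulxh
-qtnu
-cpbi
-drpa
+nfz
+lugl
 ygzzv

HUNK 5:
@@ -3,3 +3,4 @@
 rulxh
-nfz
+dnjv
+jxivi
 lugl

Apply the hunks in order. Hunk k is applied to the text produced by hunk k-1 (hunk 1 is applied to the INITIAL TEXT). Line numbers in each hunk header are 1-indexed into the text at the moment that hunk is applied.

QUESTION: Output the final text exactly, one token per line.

Hunk 1: at line 2 remove [kyuxu,dndd] add [xzn,dqld] -> 7 lines: gma lrjkp rulxh xzn dqld rvsbg yxr
Hunk 2: at line 3 remove [xzn,dqld] add [qtnu,cpbi,qra] -> 8 lines: gma lrjkp rulxh qtnu cpbi qra rvsbg yxr
Hunk 3: at line 4 remove [qra] add [drpa,ygzzv] -> 9 lines: gma lrjkp rulxh qtnu cpbi drpa ygzzv rvsbg yxr
Hunk 4: at line 3 remove [qtnu,cpbi,drpa] add [nfz,lugl] -> 8 lines: gma lrjkp rulxh nfz lugl ygzzv rvsbg yxr
Hunk 5: at line 3 remove [nfz] add [dnjv,jxivi] -> 9 lines: gma lrjkp rulxh dnjv jxivi lugl ygzzv rvsbg yxr

Answer: gma
lrjkp
rulxh
dnjv
jxivi
lugl
ygzzv
rvsbg
yxr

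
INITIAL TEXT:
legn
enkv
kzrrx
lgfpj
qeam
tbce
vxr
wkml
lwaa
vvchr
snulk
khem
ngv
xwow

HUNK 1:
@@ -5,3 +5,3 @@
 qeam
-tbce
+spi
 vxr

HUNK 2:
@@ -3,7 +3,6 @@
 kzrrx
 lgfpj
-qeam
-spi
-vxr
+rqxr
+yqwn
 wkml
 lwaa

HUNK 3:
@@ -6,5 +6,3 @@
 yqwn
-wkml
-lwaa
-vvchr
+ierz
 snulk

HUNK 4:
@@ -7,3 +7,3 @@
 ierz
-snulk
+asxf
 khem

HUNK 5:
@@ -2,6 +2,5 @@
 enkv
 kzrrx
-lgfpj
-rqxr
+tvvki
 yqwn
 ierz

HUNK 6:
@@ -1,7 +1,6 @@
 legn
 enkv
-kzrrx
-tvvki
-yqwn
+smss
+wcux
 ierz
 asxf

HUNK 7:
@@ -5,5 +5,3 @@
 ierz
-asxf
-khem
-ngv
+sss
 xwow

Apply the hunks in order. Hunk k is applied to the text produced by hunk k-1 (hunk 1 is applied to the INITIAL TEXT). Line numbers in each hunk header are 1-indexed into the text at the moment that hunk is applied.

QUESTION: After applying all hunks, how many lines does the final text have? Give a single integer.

Answer: 7

Derivation:
Hunk 1: at line 5 remove [tbce] add [spi] -> 14 lines: legn enkv kzrrx lgfpj qeam spi vxr wkml lwaa vvchr snulk khem ngv xwow
Hunk 2: at line 3 remove [qeam,spi,vxr] add [rqxr,yqwn] -> 13 lines: legn enkv kzrrx lgfpj rqxr yqwn wkml lwaa vvchr snulk khem ngv xwow
Hunk 3: at line 6 remove [wkml,lwaa,vvchr] add [ierz] -> 11 lines: legn enkv kzrrx lgfpj rqxr yqwn ierz snulk khem ngv xwow
Hunk 4: at line 7 remove [snulk] add [asxf] -> 11 lines: legn enkv kzrrx lgfpj rqxr yqwn ierz asxf khem ngv xwow
Hunk 5: at line 2 remove [lgfpj,rqxr] add [tvvki] -> 10 lines: legn enkv kzrrx tvvki yqwn ierz asxf khem ngv xwow
Hunk 6: at line 1 remove [kzrrx,tvvki,yqwn] add [smss,wcux] -> 9 lines: legn enkv smss wcux ierz asxf khem ngv xwow
Hunk 7: at line 5 remove [asxf,khem,ngv] add [sss] -> 7 lines: legn enkv smss wcux ierz sss xwow
Final line count: 7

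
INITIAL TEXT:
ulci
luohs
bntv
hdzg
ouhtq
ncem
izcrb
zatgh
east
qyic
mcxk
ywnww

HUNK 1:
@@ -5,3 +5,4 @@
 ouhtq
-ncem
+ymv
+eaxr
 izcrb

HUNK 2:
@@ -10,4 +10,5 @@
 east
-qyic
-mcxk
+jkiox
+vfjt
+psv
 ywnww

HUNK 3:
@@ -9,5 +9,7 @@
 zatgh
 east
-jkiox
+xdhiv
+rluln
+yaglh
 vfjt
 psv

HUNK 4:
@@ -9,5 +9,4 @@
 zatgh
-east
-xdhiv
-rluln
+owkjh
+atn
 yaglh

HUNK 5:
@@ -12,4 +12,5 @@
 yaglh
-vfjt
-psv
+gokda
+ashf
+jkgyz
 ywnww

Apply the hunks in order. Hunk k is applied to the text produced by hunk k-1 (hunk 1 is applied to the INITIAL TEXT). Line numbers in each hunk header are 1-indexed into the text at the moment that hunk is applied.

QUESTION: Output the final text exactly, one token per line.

Answer: ulci
luohs
bntv
hdzg
ouhtq
ymv
eaxr
izcrb
zatgh
owkjh
atn
yaglh
gokda
ashf
jkgyz
ywnww

Derivation:
Hunk 1: at line 5 remove [ncem] add [ymv,eaxr] -> 13 lines: ulci luohs bntv hdzg ouhtq ymv eaxr izcrb zatgh east qyic mcxk ywnww
Hunk 2: at line 10 remove [qyic,mcxk] add [jkiox,vfjt,psv] -> 14 lines: ulci luohs bntv hdzg ouhtq ymv eaxr izcrb zatgh east jkiox vfjt psv ywnww
Hunk 3: at line 9 remove [jkiox] add [xdhiv,rluln,yaglh] -> 16 lines: ulci luohs bntv hdzg ouhtq ymv eaxr izcrb zatgh east xdhiv rluln yaglh vfjt psv ywnww
Hunk 4: at line 9 remove [east,xdhiv,rluln] add [owkjh,atn] -> 15 lines: ulci luohs bntv hdzg ouhtq ymv eaxr izcrb zatgh owkjh atn yaglh vfjt psv ywnww
Hunk 5: at line 12 remove [vfjt,psv] add [gokda,ashf,jkgyz] -> 16 lines: ulci luohs bntv hdzg ouhtq ymv eaxr izcrb zatgh owkjh atn yaglh gokda ashf jkgyz ywnww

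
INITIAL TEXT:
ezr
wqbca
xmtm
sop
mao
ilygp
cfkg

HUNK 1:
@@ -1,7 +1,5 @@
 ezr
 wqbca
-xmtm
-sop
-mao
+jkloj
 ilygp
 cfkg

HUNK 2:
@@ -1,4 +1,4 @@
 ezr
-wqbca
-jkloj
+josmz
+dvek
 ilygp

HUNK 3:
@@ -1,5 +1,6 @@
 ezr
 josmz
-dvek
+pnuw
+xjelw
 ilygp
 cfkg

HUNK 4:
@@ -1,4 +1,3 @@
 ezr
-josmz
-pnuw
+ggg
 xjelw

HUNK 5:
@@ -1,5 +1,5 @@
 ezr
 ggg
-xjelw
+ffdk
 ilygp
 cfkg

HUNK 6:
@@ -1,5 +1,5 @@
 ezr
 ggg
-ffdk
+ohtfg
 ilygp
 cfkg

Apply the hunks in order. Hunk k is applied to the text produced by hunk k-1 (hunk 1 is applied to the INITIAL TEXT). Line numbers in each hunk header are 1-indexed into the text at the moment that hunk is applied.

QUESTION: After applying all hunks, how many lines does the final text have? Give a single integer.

Answer: 5

Derivation:
Hunk 1: at line 1 remove [xmtm,sop,mao] add [jkloj] -> 5 lines: ezr wqbca jkloj ilygp cfkg
Hunk 2: at line 1 remove [wqbca,jkloj] add [josmz,dvek] -> 5 lines: ezr josmz dvek ilygp cfkg
Hunk 3: at line 1 remove [dvek] add [pnuw,xjelw] -> 6 lines: ezr josmz pnuw xjelw ilygp cfkg
Hunk 4: at line 1 remove [josmz,pnuw] add [ggg] -> 5 lines: ezr ggg xjelw ilygp cfkg
Hunk 5: at line 1 remove [xjelw] add [ffdk] -> 5 lines: ezr ggg ffdk ilygp cfkg
Hunk 6: at line 1 remove [ffdk] add [ohtfg] -> 5 lines: ezr ggg ohtfg ilygp cfkg
Final line count: 5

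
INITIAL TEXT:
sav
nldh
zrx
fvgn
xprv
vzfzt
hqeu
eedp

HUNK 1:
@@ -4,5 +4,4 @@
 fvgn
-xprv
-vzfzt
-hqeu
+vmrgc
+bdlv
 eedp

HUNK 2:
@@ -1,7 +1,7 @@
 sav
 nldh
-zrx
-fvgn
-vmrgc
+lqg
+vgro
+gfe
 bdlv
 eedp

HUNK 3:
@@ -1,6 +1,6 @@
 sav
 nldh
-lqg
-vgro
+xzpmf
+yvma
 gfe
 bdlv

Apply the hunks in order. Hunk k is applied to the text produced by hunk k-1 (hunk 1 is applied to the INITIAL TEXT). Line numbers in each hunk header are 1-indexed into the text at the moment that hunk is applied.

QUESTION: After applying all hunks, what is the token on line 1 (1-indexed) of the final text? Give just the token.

Answer: sav

Derivation:
Hunk 1: at line 4 remove [xprv,vzfzt,hqeu] add [vmrgc,bdlv] -> 7 lines: sav nldh zrx fvgn vmrgc bdlv eedp
Hunk 2: at line 1 remove [zrx,fvgn,vmrgc] add [lqg,vgro,gfe] -> 7 lines: sav nldh lqg vgro gfe bdlv eedp
Hunk 3: at line 1 remove [lqg,vgro] add [xzpmf,yvma] -> 7 lines: sav nldh xzpmf yvma gfe bdlv eedp
Final line 1: sav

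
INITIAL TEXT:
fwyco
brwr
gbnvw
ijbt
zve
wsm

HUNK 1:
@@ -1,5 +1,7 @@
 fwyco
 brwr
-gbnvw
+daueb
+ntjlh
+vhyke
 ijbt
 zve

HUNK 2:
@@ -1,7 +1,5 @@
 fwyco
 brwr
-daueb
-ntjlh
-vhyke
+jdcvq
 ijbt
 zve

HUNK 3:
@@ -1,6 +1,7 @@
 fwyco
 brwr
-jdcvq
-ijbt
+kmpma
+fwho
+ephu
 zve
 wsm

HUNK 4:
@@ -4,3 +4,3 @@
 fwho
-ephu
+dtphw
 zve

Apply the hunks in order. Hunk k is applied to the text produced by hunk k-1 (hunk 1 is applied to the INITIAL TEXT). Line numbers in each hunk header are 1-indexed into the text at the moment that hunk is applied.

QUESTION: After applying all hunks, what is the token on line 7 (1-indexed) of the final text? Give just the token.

Hunk 1: at line 1 remove [gbnvw] add [daueb,ntjlh,vhyke] -> 8 lines: fwyco brwr daueb ntjlh vhyke ijbt zve wsm
Hunk 2: at line 1 remove [daueb,ntjlh,vhyke] add [jdcvq] -> 6 lines: fwyco brwr jdcvq ijbt zve wsm
Hunk 3: at line 1 remove [jdcvq,ijbt] add [kmpma,fwho,ephu] -> 7 lines: fwyco brwr kmpma fwho ephu zve wsm
Hunk 4: at line 4 remove [ephu] add [dtphw] -> 7 lines: fwyco brwr kmpma fwho dtphw zve wsm
Final line 7: wsm

Answer: wsm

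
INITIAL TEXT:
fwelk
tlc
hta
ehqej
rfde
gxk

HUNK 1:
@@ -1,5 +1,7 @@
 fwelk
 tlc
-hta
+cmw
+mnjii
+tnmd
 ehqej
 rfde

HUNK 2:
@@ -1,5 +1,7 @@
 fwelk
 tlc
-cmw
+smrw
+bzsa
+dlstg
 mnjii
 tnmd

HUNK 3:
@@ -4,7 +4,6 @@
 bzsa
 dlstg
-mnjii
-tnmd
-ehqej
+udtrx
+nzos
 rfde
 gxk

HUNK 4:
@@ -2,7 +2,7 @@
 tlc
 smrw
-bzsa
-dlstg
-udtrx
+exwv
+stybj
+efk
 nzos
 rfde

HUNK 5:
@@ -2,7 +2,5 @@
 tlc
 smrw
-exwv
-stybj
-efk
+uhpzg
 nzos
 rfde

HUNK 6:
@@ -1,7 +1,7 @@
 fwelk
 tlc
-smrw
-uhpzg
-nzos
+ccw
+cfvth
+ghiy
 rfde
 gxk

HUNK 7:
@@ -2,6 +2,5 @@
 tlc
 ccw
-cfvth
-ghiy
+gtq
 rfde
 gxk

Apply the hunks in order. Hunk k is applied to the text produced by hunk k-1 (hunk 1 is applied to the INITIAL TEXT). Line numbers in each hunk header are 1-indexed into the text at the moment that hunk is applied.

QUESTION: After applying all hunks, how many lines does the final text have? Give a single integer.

Answer: 6

Derivation:
Hunk 1: at line 1 remove [hta] add [cmw,mnjii,tnmd] -> 8 lines: fwelk tlc cmw mnjii tnmd ehqej rfde gxk
Hunk 2: at line 1 remove [cmw] add [smrw,bzsa,dlstg] -> 10 lines: fwelk tlc smrw bzsa dlstg mnjii tnmd ehqej rfde gxk
Hunk 3: at line 4 remove [mnjii,tnmd,ehqej] add [udtrx,nzos] -> 9 lines: fwelk tlc smrw bzsa dlstg udtrx nzos rfde gxk
Hunk 4: at line 2 remove [bzsa,dlstg,udtrx] add [exwv,stybj,efk] -> 9 lines: fwelk tlc smrw exwv stybj efk nzos rfde gxk
Hunk 5: at line 2 remove [exwv,stybj,efk] add [uhpzg] -> 7 lines: fwelk tlc smrw uhpzg nzos rfde gxk
Hunk 6: at line 1 remove [smrw,uhpzg,nzos] add [ccw,cfvth,ghiy] -> 7 lines: fwelk tlc ccw cfvth ghiy rfde gxk
Hunk 7: at line 2 remove [cfvth,ghiy] add [gtq] -> 6 lines: fwelk tlc ccw gtq rfde gxk
Final line count: 6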